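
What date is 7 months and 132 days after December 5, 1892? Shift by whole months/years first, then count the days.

Adding 7 months and 132 days from December 5, 1892: first the month/year part, then the days.
month 12 + 7 = 19, which is month 7 of year 1893 → July 1893.
Day 5 is valid in July, giving July 5, 1893.
Now add 132 days from July 5, 1893.
July has 31 days, so 31 − 5 = 26 days remain after July 5, 1893; 132 − 26 = 106 left.
August 1893 has 31 days: 106 − 31 = 75 left.
September 1893 has 30 days: 75 − 30 = 45 left.
October 1893 has 31 days: 45 − 31 = 14 left.
14 days into November 1893 → November 14, 1893.

November 14, 1893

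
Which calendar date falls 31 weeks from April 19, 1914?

Counting forward 31 weeks = 217 days from April 19, 1914.
April has 30 days, so 30 − 19 = 11 days remain after April 19, 1914; 217 − 11 = 206 left.
May 1914 has 31 days: 206 − 31 = 175 left.
June 1914 has 30 days: 175 − 30 = 145 left.
July 1914 has 31 days: 145 − 31 = 114 left.
August 1914 has 31 days: 114 − 31 = 83 left.
September 1914 has 30 days: 83 − 30 = 53 left.
October 1914 has 31 days: 53 − 31 = 22 left.
22 days into November 1914 → November 22, 1914.

November 22, 1914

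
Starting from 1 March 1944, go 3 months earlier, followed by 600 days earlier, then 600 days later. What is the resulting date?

December 1, 1943

Going back 3 months from March 1, 1944:
month 3 − 3 = 0, which is month 12 of year 1943 → December 1943.
Day 1 is valid in December, giving December 1, 1943.
Going back 600 days from December 1, 1943:
Going back 1 day from December 1, 1943 reaches the end of the previous month; 600 − 1 = 599 left.
November 1943 has 30 days: 599 − 30 = 569 left.
October 1943 has 31 days: 569 − 31 = 538 left.
September 1943 has 30 days: 538 − 30 = 508 left.
August 1943 has 31 days: 508 − 31 = 477 left.
July 1943 has 31 days: 477 − 31 = 446 left.
June 1943 has 30 days: 446 − 30 = 416 left.
May 1943 has 31 days: 416 − 31 = 385 left.
April 1943 has 30 days: 385 − 30 = 355 left.
March 1943 has 31 days: 355 − 31 = 324 left.
February 1943 has 28 days (1943 is not a leap year): 324 − 28 = 296 left.
January 1943 has 31 days: 296 − 31 = 265 left.
December 1942 has 31 days: 265 − 31 = 234 left.
November 1942 has 30 days: 234 − 30 = 204 left.
October 1942 has 31 days: 204 − 31 = 173 left.
September 1942 has 30 days: 173 − 30 = 143 left.
August 1942 has 31 days: 143 − 31 = 112 left.
July 1942 has 31 days: 112 − 31 = 81 left.
June 1942 has 30 days: 81 − 30 = 51 left.
May 1942 has 31 days: 51 − 31 = 20 left.
April 1942 has 30 days; 30 − 20 = 10 → April 10, 1942.
Counting forward 600 days from April 10, 1942:
April has 30 days, so 30 − 10 = 20 days remain after April 10, 1942; 600 − 20 = 580 left.
May 1942 has 31 days: 580 − 31 = 549 left.
June 1942 has 30 days: 549 − 30 = 519 left.
July 1942 has 31 days: 519 − 31 = 488 left.
August 1942 has 31 days: 488 − 31 = 457 left.
September 1942 has 30 days: 457 − 30 = 427 left.
October 1942 has 31 days: 427 − 31 = 396 left.
November 1942 has 30 days: 396 − 30 = 366 left.
December 1942 has 31 days: 366 − 31 = 335 left.
January 1943 has 31 days: 335 − 31 = 304 left.
February 1943 has 28 days (1943 is not a leap year): 304 − 28 = 276 left.
March 1943 has 31 days: 276 − 31 = 245 left.
April 1943 has 30 days: 245 − 30 = 215 left.
May 1943 has 31 days: 215 − 31 = 184 left.
June 1943 has 30 days: 184 − 30 = 154 left.
July 1943 has 31 days: 154 − 31 = 123 left.
August 1943 has 31 days: 123 − 31 = 92 left.
September 1943 has 30 days: 92 − 30 = 62 left.
October 1943 has 31 days: 62 − 31 = 31 left.
November 1943 has 30 days: 31 − 30 = 1 left.
1 day into December 1943 → December 1, 1943.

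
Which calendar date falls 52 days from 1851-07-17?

September 7, 1851

Counting forward 52 days from July 17, 1851.
July has 31 days, so 31 − 17 = 14 days remain after July 17, 1851; 52 − 14 = 38 left.
August 1851 has 31 days: 38 − 31 = 7 left.
7 days into September 1851 → September 7, 1851.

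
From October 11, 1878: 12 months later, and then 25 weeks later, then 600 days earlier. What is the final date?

Advancing 12 months from October 11, 1878:
month 10 + 12 = 22, which is month 10 of year 1879 → October 1879.
Day 11 is valid in October, giving October 11, 1879.
Advancing 25 weeks (= 175 days) from October 11, 1879:
October has 31 days, so 31 − 11 = 20 days remain after October 11, 1879; 175 − 20 = 155 left.
November 1879 has 30 days: 155 − 30 = 125 left.
December 1879 has 31 days: 125 − 31 = 94 left.
January 1880 has 31 days: 94 − 31 = 63 left.
February 1880 has 29 days (1880 is a leap year): 63 − 29 = 34 left.
March 1880 has 31 days: 34 − 31 = 3 left.
3 days into April 1880 → April 3, 1880.
Counting back 600 days from April 3, 1880:
Going back 3 days from April 3, 1880 reaches the end of the previous month; 600 − 3 = 597 left.
March 1880 has 31 days: 597 − 31 = 566 left.
February 1880 has 29 days (1880 is a leap year): 566 − 29 = 537 left.
January 1880 has 31 days: 537 − 31 = 506 left.
December 1879 has 31 days: 506 − 31 = 475 left.
November 1879 has 30 days: 475 − 30 = 445 left.
October 1879 has 31 days: 445 − 31 = 414 left.
September 1879 has 30 days: 414 − 30 = 384 left.
August 1879 has 31 days: 384 − 31 = 353 left.
July 1879 has 31 days: 353 − 31 = 322 left.
June 1879 has 30 days: 322 − 30 = 292 left.
May 1879 has 31 days: 292 − 31 = 261 left.
April 1879 has 30 days: 261 − 30 = 231 left.
March 1879 has 31 days: 231 − 31 = 200 left.
February 1879 has 28 days (1879 is not a leap year): 200 − 28 = 172 left.
January 1879 has 31 days: 172 − 31 = 141 left.
December 1878 has 31 days: 141 − 31 = 110 left.
November 1878 has 30 days: 110 − 30 = 80 left.
October 1878 has 31 days: 80 − 31 = 49 left.
September 1878 has 30 days: 49 − 30 = 19 left.
August 1878 has 31 days; 31 − 19 = 12 → August 12, 1878.

August 12, 1878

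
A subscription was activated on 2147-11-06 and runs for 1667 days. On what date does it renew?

May 30, 2152

Counting forward 1667 days from November 6, 2147.
November has 30 days, so 30 − 6 = 24 days remain after November 6, 2147; 1667 − 24 = 1643 left.
December 2147 has 31 days: 1643 − 31 = 1612 left.
January 2148 has 31 days: 1612 − 31 = 1581 left.
February 2148 has 29 days (2148 is a leap year): 1581 − 29 = 1552 left.
March 2148 has 31 days: 1552 − 31 = 1521 left.
April 2148 has 30 days: 1521 − 30 = 1491 left.
May 2148 has 31 days: 1491 − 31 = 1460 left.
June 2148 has 30 days: 1460 − 30 = 1430 left.
July 2148 has 31 days: 1430 − 31 = 1399 left.
August 2148 has 31 days: 1399 − 31 = 1368 left.
September 2148 has 30 days: 1368 − 30 = 1338 left.
October 2148 has 31 days: 1338 − 31 = 1307 left.
November 2148 has 30 days: 1307 − 30 = 1277 left.
December 2148 has 31 days: 1277 − 31 = 1246 left.
January 2149 has 31 days: 1246 − 31 = 1215 left.
February 2149 has 28 days (2149 is not a leap year): 1215 − 28 = 1187 left.
March 2149 has 31 days: 1187 − 31 = 1156 left.
April 2149 has 30 days: 1156 − 30 = 1126 left.
May 2149 has 31 days: 1126 − 31 = 1095 left.
June 2149 has 30 days: 1095 − 30 = 1065 left.
July 2149 has 31 days: 1065 − 31 = 1034 left.
August 2149 has 31 days: 1034 − 31 = 1003 left.
September 2149 has 30 days: 1003 − 30 = 973 left.
October 2149 has 31 days: 973 − 31 = 942 left.
November 2149 has 30 days: 942 − 30 = 912 left.
December 2149 has 31 days: 912 − 31 = 881 left.
January 2150 has 31 days: 881 − 31 = 850 left.
February 2150 has 28 days (2150 is not a leap year): 850 − 28 = 822 left.
March 2150 has 31 days: 822 − 31 = 791 left.
April 2150 has 30 days: 791 − 30 = 761 left.
May 2150 has 31 days: 761 − 31 = 730 left.
June 2150 has 30 days: 730 − 30 = 700 left.
July 2150 has 31 days: 700 − 31 = 669 left.
August 2150 has 31 days: 669 − 31 = 638 left.
September 2150 has 30 days: 638 − 30 = 608 left.
October 2150 has 31 days: 608 − 31 = 577 left.
November 2150 has 30 days: 577 − 30 = 547 left.
December 2150 has 31 days: 547 − 31 = 516 left.
January 2151 has 31 days: 516 − 31 = 485 left.
February 2151 has 28 days (2151 is not a leap year): 485 − 28 = 457 left.
March 2151 has 31 days: 457 − 31 = 426 left.
April 2151 has 30 days: 426 − 30 = 396 left.
May 2151 has 31 days: 396 − 31 = 365 left.
June 2151 has 30 days: 365 − 30 = 335 left.
July 2151 has 31 days: 335 − 31 = 304 left.
August 2151 has 31 days: 304 − 31 = 273 left.
September 2151 has 30 days: 273 − 30 = 243 left.
October 2151 has 31 days: 243 − 31 = 212 left.
November 2151 has 30 days: 212 − 30 = 182 left.
December 2151 has 31 days: 182 − 31 = 151 left.
January 2152 has 31 days: 151 − 31 = 120 left.
February 2152 has 29 days (2152 is a leap year): 120 − 29 = 91 left.
March 2152 has 31 days: 91 − 31 = 60 left.
April 2152 has 30 days: 60 − 30 = 30 left.
30 days into May 2152 → May 30, 2152.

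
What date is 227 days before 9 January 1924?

Counting back 227 days from January 9, 1924.
Going back 9 days from January 9, 1924 reaches the end of the previous month; 227 − 9 = 218 left.
December 1923 has 31 days: 218 − 31 = 187 left.
November 1923 has 30 days: 187 − 30 = 157 left.
October 1923 has 31 days: 157 − 31 = 126 left.
September 1923 has 30 days: 126 − 30 = 96 left.
August 1923 has 31 days: 96 − 31 = 65 left.
July 1923 has 31 days: 65 − 31 = 34 left.
June 1923 has 30 days: 34 − 30 = 4 left.
May 1923 has 31 days; 31 − 4 = 27 → May 27, 1923.

May 27, 1923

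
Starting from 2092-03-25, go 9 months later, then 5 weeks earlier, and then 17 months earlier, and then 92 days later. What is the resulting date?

September 20, 2091

Advancing 9 months from March 25, 2092:
month 3 + 9 = 12 → December 2092.
Day 25 is valid in December, giving December 25, 2092.
Going back 5 weeks (= 35 days) from December 25, 2092:
Going back 25 days from December 25, 2092 reaches the end of the previous month; 35 − 25 = 10 left.
November 2092 has 30 days; 30 − 10 = 20 → November 20, 2092.
Counting back 17 months from November 20, 2092:
month 11 − 17 = -6, which is month 6 of year 2091 → June 2091.
Day 20 is valid in June, giving June 20, 2091.
Adding 92 days from June 20, 2091:
June has 30 days, so 30 − 20 = 10 days remain after June 20, 2091; 92 − 10 = 82 left.
July 2091 has 31 days: 82 − 31 = 51 left.
August 2091 has 31 days: 51 − 31 = 20 left.
20 days into September 2091 → September 20, 2091.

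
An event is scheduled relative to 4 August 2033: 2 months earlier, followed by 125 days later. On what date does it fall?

October 7, 2033

Subtracting 2 months from August 4, 2033:
month 8 − 2 = 6 → June 2033.
Day 4 is valid in June, giving June 4, 2033.
Adding 125 days from June 4, 2033:
June has 30 days, so 30 − 4 = 26 days remain after June 4, 2033; 125 − 26 = 99 left.
July 2033 has 31 days: 99 − 31 = 68 left.
August 2033 has 31 days: 68 − 31 = 37 left.
September 2033 has 30 days: 37 − 30 = 7 left.
7 days into October 2033 → October 7, 2033.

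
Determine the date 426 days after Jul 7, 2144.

Adding 426 days from July 7, 2144.
July has 31 days, so 31 − 7 = 24 days remain after July 7, 2144; 426 − 24 = 402 left.
August 2144 has 31 days: 402 − 31 = 371 left.
September 2144 has 30 days: 371 − 30 = 341 left.
October 2144 has 31 days: 341 − 31 = 310 left.
November 2144 has 30 days: 310 − 30 = 280 left.
December 2144 has 31 days: 280 − 31 = 249 left.
January 2145 has 31 days: 249 − 31 = 218 left.
February 2145 has 28 days (2145 is not a leap year): 218 − 28 = 190 left.
March 2145 has 31 days: 190 − 31 = 159 left.
April 2145 has 30 days: 159 − 30 = 129 left.
May 2145 has 31 days: 129 − 31 = 98 left.
June 2145 has 30 days: 98 − 30 = 68 left.
July 2145 has 31 days: 68 − 31 = 37 left.
August 2145 has 31 days: 37 − 31 = 6 left.
6 days into September 2145 → September 6, 2145.

September 6, 2145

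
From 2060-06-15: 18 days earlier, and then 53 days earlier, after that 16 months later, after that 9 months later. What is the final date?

Counting back 18 days from June 15, 2060:
Going back 15 days from June 15, 2060 reaches the end of the previous month; 18 − 15 = 3 left.
May 2060 has 31 days; 31 − 3 = 28 → May 28, 2060.
Subtracting 53 days from May 28, 2060:
Going back 28 days from May 28, 2060 reaches the end of the previous month; 53 − 28 = 25 left.
April 2060 has 30 days; 30 − 25 = 5 → April 5, 2060.
Adding 16 months from April 5, 2060:
month 4 + 16 = 20, which is month 8 of year 2061 → August 2061.
Day 5 is valid in August, giving August 5, 2061.
Advancing 9 months from August 5, 2061:
month 8 + 9 = 17, which is month 5 of year 2062 → May 2062.
Day 5 is valid in May, giving May 5, 2062.

May 5, 2062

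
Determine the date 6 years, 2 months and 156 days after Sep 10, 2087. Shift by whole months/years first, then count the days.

April 15, 2094

Adding 6 years, 2 months and 156 days from September 10, 2087: first the month/year part, then the days.
+6 years → 2093; month 9 + 2 = 11 → November 2093.
Day 10 is valid in November, giving November 10, 2093.
Now add 156 days from November 10, 2093.
November has 30 days, so 30 − 10 = 20 days remain after November 10, 2093; 156 − 20 = 136 left.
December 2093 has 31 days: 136 − 31 = 105 left.
January 2094 has 31 days: 105 − 31 = 74 left.
February 2094 has 28 days (2094 is not a leap year): 74 − 28 = 46 left.
March 2094 has 31 days: 46 − 31 = 15 left.
15 days into April 2094 → April 15, 2094.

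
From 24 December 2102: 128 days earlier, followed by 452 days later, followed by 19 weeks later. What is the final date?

March 25, 2104

Subtracting 128 days from December 24, 2102:
Going back 24 days from December 24, 2102 reaches the end of the previous month; 128 − 24 = 104 left.
November 2102 has 30 days: 104 − 30 = 74 left.
October 2102 has 31 days: 74 − 31 = 43 left.
September 2102 has 30 days: 43 − 30 = 13 left.
August 2102 has 31 days; 31 − 13 = 18 → August 18, 2102.
Counting forward 452 days from August 18, 2102:
August has 31 days, so 31 − 18 = 13 days remain after August 18, 2102; 452 − 13 = 439 left.
September 2102 has 30 days: 439 − 30 = 409 left.
October 2102 has 31 days: 409 − 31 = 378 left.
November 2102 has 30 days: 378 − 30 = 348 left.
December 2102 has 31 days: 348 − 31 = 317 left.
January 2103 has 31 days: 317 − 31 = 286 left.
February 2103 has 28 days (2103 is not a leap year): 286 − 28 = 258 left.
March 2103 has 31 days: 258 − 31 = 227 left.
April 2103 has 30 days: 227 − 30 = 197 left.
May 2103 has 31 days: 197 − 31 = 166 left.
June 2103 has 30 days: 166 − 30 = 136 left.
July 2103 has 31 days: 136 − 31 = 105 left.
August 2103 has 31 days: 105 − 31 = 74 left.
September 2103 has 30 days: 74 − 30 = 44 left.
October 2103 has 31 days: 44 − 31 = 13 left.
13 days into November 2103 → November 13, 2103.
Counting forward 19 weeks (= 133 days) from November 13, 2103:
November has 30 days, so 30 − 13 = 17 days remain after November 13, 2103; 133 − 17 = 116 left.
December 2103 has 31 days: 116 − 31 = 85 left.
January 2104 has 31 days: 85 − 31 = 54 left.
February 2104 has 29 days (2104 is a leap year): 54 − 29 = 25 left.
25 days into March 2104 → March 25, 2104.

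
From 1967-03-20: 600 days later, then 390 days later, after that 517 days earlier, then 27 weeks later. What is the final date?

January 10, 1969

Counting forward 600 days from March 20, 1967:
March has 31 days, so 31 − 20 = 11 days remain after March 20, 1967; 600 − 11 = 589 left.
April 1967 has 30 days: 589 − 30 = 559 left.
May 1967 has 31 days: 559 − 31 = 528 left.
June 1967 has 30 days: 528 − 30 = 498 left.
July 1967 has 31 days: 498 − 31 = 467 left.
August 1967 has 31 days: 467 − 31 = 436 left.
September 1967 has 30 days: 436 − 30 = 406 left.
October 1967 has 31 days: 406 − 31 = 375 left.
November 1967 has 30 days: 375 − 30 = 345 left.
December 1967 has 31 days: 345 − 31 = 314 left.
January 1968 has 31 days: 314 − 31 = 283 left.
February 1968 has 29 days (1968 is a leap year): 283 − 29 = 254 left.
March 1968 has 31 days: 254 − 31 = 223 left.
April 1968 has 30 days: 223 − 30 = 193 left.
May 1968 has 31 days: 193 − 31 = 162 left.
June 1968 has 30 days: 162 − 30 = 132 left.
July 1968 has 31 days: 132 − 31 = 101 left.
August 1968 has 31 days: 101 − 31 = 70 left.
September 1968 has 30 days: 70 − 30 = 40 left.
October 1968 has 31 days: 40 − 31 = 9 left.
9 days into November 1968 → November 9, 1968.
Counting forward 390 days from November 9, 1968:
November has 30 days, so 30 − 9 = 21 days remain after November 9, 1968; 390 − 21 = 369 left.
December 1968 has 31 days: 369 − 31 = 338 left.
January 1969 has 31 days: 338 − 31 = 307 left.
February 1969 has 28 days (1969 is not a leap year): 307 − 28 = 279 left.
March 1969 has 31 days: 279 − 31 = 248 left.
April 1969 has 30 days: 248 − 30 = 218 left.
May 1969 has 31 days: 218 − 31 = 187 left.
June 1969 has 30 days: 187 − 30 = 157 left.
July 1969 has 31 days: 157 − 31 = 126 left.
August 1969 has 31 days: 126 − 31 = 95 left.
September 1969 has 30 days: 95 − 30 = 65 left.
October 1969 has 31 days: 65 − 31 = 34 left.
November 1969 has 30 days: 34 − 30 = 4 left.
4 days into December 1969 → December 4, 1969.
Subtracting 517 days from December 4, 1969:
Going back 4 days from December 4, 1969 reaches the end of the previous month; 517 − 4 = 513 left.
November 1969 has 30 days: 513 − 30 = 483 left.
October 1969 has 31 days: 483 − 31 = 452 left.
September 1969 has 30 days: 452 − 30 = 422 left.
August 1969 has 31 days: 422 − 31 = 391 left.
July 1969 has 31 days: 391 − 31 = 360 left.
June 1969 has 30 days: 360 − 30 = 330 left.
May 1969 has 31 days: 330 − 31 = 299 left.
April 1969 has 30 days: 299 − 30 = 269 left.
March 1969 has 31 days: 269 − 31 = 238 left.
February 1969 has 28 days (1969 is not a leap year): 238 − 28 = 210 left.
January 1969 has 31 days: 210 − 31 = 179 left.
December 1968 has 31 days: 179 − 31 = 148 left.
November 1968 has 30 days: 148 − 30 = 118 left.
October 1968 has 31 days: 118 − 31 = 87 left.
September 1968 has 30 days: 87 − 30 = 57 left.
August 1968 has 31 days: 57 − 31 = 26 left.
July 1968 has 31 days; 31 − 26 = 5 → July 5, 1968.
Advancing 27 weeks (= 189 days) from July 5, 1968:
July has 31 days, so 31 − 5 = 26 days remain after July 5, 1968; 189 − 26 = 163 left.
August 1968 has 31 days: 163 − 31 = 132 left.
September 1968 has 30 days: 132 − 30 = 102 left.
October 1968 has 31 days: 102 − 31 = 71 left.
November 1968 has 30 days: 71 − 30 = 41 left.
December 1968 has 31 days: 41 − 31 = 10 left.
10 days into January 1969 → January 10, 1969.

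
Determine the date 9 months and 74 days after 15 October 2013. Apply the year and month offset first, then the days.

September 27, 2014

Advancing 9 months and 74 days from October 15, 2013: first the month/year part, then the days.
month 10 + 9 = 19, which is month 7 of year 2014 → July 2014.
Day 15 is valid in July, giving July 15, 2014.
Now add 74 days from July 15, 2014.
July has 31 days, so 31 − 15 = 16 days remain after July 15, 2014; 74 − 16 = 58 left.
August 2014 has 31 days: 58 − 31 = 27 left.
27 days into September 2014 → September 27, 2014.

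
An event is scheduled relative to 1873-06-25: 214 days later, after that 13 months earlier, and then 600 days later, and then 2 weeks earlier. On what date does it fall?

Advancing 214 days from June 25, 1873:
June has 30 days, so 30 − 25 = 5 days remain after June 25, 1873; 214 − 5 = 209 left.
July 1873 has 31 days: 209 − 31 = 178 left.
August 1873 has 31 days: 178 − 31 = 147 left.
September 1873 has 30 days: 147 − 30 = 117 left.
October 1873 has 31 days: 117 − 31 = 86 left.
November 1873 has 30 days: 86 − 30 = 56 left.
December 1873 has 31 days: 56 − 31 = 25 left.
25 days into January 1874 → January 25, 1874.
Subtracting 13 months from January 25, 1874:
month 1 − 13 = -12, which is month 12 of year 1872 → December 1872.
Day 25 is valid in December, giving December 25, 1872.
Counting forward 600 days from December 25, 1872:
December has 31 days, so 31 − 25 = 6 days remain after December 25, 1872; 600 − 6 = 594 left.
January 1873 has 31 days: 594 − 31 = 563 left.
February 1873 has 28 days (1873 is not a leap year): 563 − 28 = 535 left.
March 1873 has 31 days: 535 − 31 = 504 left.
April 1873 has 30 days: 504 − 30 = 474 left.
May 1873 has 31 days: 474 − 31 = 443 left.
June 1873 has 30 days: 443 − 30 = 413 left.
July 1873 has 31 days: 413 − 31 = 382 left.
August 1873 has 31 days: 382 − 31 = 351 left.
September 1873 has 30 days: 351 − 30 = 321 left.
October 1873 has 31 days: 321 − 31 = 290 left.
November 1873 has 30 days: 290 − 30 = 260 left.
December 1873 has 31 days: 260 − 31 = 229 left.
January 1874 has 31 days: 229 − 31 = 198 left.
February 1874 has 28 days (1874 is not a leap year): 198 − 28 = 170 left.
March 1874 has 31 days: 170 − 31 = 139 left.
April 1874 has 30 days: 139 − 30 = 109 left.
May 1874 has 31 days: 109 − 31 = 78 left.
June 1874 has 30 days: 78 − 30 = 48 left.
July 1874 has 31 days: 48 − 31 = 17 left.
17 days into August 1874 → August 17, 1874.
Counting back 2 weeks (= 14 days) from August 17, 1874:
17 − 14 = 3, still in August 1874.

August 3, 1874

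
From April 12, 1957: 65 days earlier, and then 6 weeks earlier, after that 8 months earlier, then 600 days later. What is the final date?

Going back 65 days from April 12, 1957:
Going back 12 days from April 12, 1957 reaches the end of the previous month; 65 − 12 = 53 left.
March 1957 has 31 days: 53 − 31 = 22 left.
February 1957 has 28 days; 28 − 22 = 6 → February 6, 1957.
Going back 6 weeks (= 42 days) from February 6, 1957:
Going back 6 days from February 6, 1957 reaches the end of the previous month; 42 − 6 = 36 left.
January 1957 has 31 days: 36 − 31 = 5 left.
December 1956 has 31 days; 31 − 5 = 26 → December 26, 1956.
Going back 8 months from December 26, 1956:
month 12 − 8 = 4 → April 1956.
Day 26 is valid in April, giving April 26, 1956.
Advancing 600 days from April 26, 1956:
April has 30 days, so 30 − 26 = 4 days remain after April 26, 1956; 600 − 4 = 596 left.
May 1956 has 31 days: 596 − 31 = 565 left.
June 1956 has 30 days: 565 − 30 = 535 left.
July 1956 has 31 days: 535 − 31 = 504 left.
August 1956 has 31 days: 504 − 31 = 473 left.
September 1956 has 30 days: 473 − 30 = 443 left.
October 1956 has 31 days: 443 − 31 = 412 left.
November 1956 has 30 days: 412 − 30 = 382 left.
December 1956 has 31 days: 382 − 31 = 351 left.
January 1957 has 31 days: 351 − 31 = 320 left.
February 1957 has 28 days (1957 is not a leap year): 320 − 28 = 292 left.
March 1957 has 31 days: 292 − 31 = 261 left.
April 1957 has 30 days: 261 − 30 = 231 left.
May 1957 has 31 days: 231 − 31 = 200 left.
June 1957 has 30 days: 200 − 30 = 170 left.
July 1957 has 31 days: 170 − 31 = 139 left.
August 1957 has 31 days: 139 − 31 = 108 left.
September 1957 has 30 days: 108 − 30 = 78 left.
October 1957 has 31 days: 78 − 31 = 47 left.
November 1957 has 30 days: 47 − 30 = 17 left.
17 days into December 1957 → December 17, 1957.

December 17, 1957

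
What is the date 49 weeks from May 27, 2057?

May 5, 2058

Counting forward 49 weeks = 343 days from May 27, 2057.
May has 31 days, so 31 − 27 = 4 days remain after May 27, 2057; 343 − 4 = 339 left.
June 2057 has 30 days: 339 − 30 = 309 left.
July 2057 has 31 days: 309 − 31 = 278 left.
August 2057 has 31 days: 278 − 31 = 247 left.
September 2057 has 30 days: 247 − 30 = 217 left.
October 2057 has 31 days: 217 − 31 = 186 left.
November 2057 has 30 days: 186 − 30 = 156 left.
December 2057 has 31 days: 156 − 31 = 125 left.
January 2058 has 31 days: 125 − 31 = 94 left.
February 2058 has 28 days (2058 is not a leap year): 94 − 28 = 66 left.
March 2058 has 31 days: 66 − 31 = 35 left.
April 2058 has 30 days: 35 − 30 = 5 left.
5 days into May 2058 → May 5, 2058.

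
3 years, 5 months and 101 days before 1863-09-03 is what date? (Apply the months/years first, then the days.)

Counting back 3 years, 5 months and 101 days from September 3, 1863: first the month/year part, then the days.
-3 years → 1860; month 9 − 5 = 4 → April 1860.
Day 3 is valid in April, giving April 3, 1860.
Now subtract 101 days from April 3, 1860.
Going back 3 days from April 3, 1860 reaches the end of the previous month; 101 − 3 = 98 left.
March 1860 has 31 days: 98 − 31 = 67 left.
February 1860 has 29 days (1860 is a leap year): 67 − 29 = 38 left.
January 1860 has 31 days: 38 − 31 = 7 left.
December 1859 has 31 days; 31 − 7 = 24 → December 24, 1859.

December 24, 1859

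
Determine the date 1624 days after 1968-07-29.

Advancing 1624 days from July 29, 1968.
July has 31 days, so 31 − 29 = 2 days remain after July 29, 1968; 1624 − 2 = 1622 left.
August 1968 has 31 days: 1622 − 31 = 1591 left.
September 1968 has 30 days: 1591 − 30 = 1561 left.
October 1968 has 31 days: 1561 − 31 = 1530 left.
November 1968 has 30 days: 1530 − 30 = 1500 left.
December 1968 has 31 days: 1500 − 31 = 1469 left.
January 1969 has 31 days: 1469 − 31 = 1438 left.
February 1969 has 28 days (1969 is not a leap year): 1438 − 28 = 1410 left.
March 1969 has 31 days: 1410 − 31 = 1379 left.
April 1969 has 30 days: 1379 − 30 = 1349 left.
May 1969 has 31 days: 1349 − 31 = 1318 left.
June 1969 has 30 days: 1318 − 30 = 1288 left.
July 1969 has 31 days: 1288 − 31 = 1257 left.
August 1969 has 31 days: 1257 − 31 = 1226 left.
September 1969 has 30 days: 1226 − 30 = 1196 left.
October 1969 has 31 days: 1196 − 31 = 1165 left.
November 1969 has 30 days: 1165 − 30 = 1135 left.
December 1969 has 31 days: 1135 − 31 = 1104 left.
January 1970 has 31 days: 1104 − 31 = 1073 left.
February 1970 has 28 days (1970 is not a leap year): 1073 − 28 = 1045 left.
March 1970 has 31 days: 1045 − 31 = 1014 left.
April 1970 has 30 days: 1014 − 30 = 984 left.
May 1970 has 31 days: 984 − 31 = 953 left.
June 1970 has 30 days: 953 − 30 = 923 left.
July 1970 has 31 days: 923 − 31 = 892 left.
August 1970 has 31 days: 892 − 31 = 861 left.
September 1970 has 30 days: 861 − 30 = 831 left.
October 1970 has 31 days: 831 − 31 = 800 left.
November 1970 has 30 days: 800 − 30 = 770 left.
December 1970 has 31 days: 770 − 31 = 739 left.
January 1971 has 31 days: 739 − 31 = 708 left.
February 1971 has 28 days (1971 is not a leap year): 708 − 28 = 680 left.
March 1971 has 31 days: 680 − 31 = 649 left.
April 1971 has 30 days: 649 − 30 = 619 left.
May 1971 has 31 days: 619 − 31 = 588 left.
June 1971 has 30 days: 588 − 30 = 558 left.
July 1971 has 31 days: 558 − 31 = 527 left.
August 1971 has 31 days: 527 − 31 = 496 left.
September 1971 has 30 days: 496 − 30 = 466 left.
October 1971 has 31 days: 466 − 31 = 435 left.
November 1971 has 30 days: 435 − 30 = 405 left.
December 1971 has 31 days: 405 − 31 = 374 left.
January 1972 has 31 days: 374 − 31 = 343 left.
February 1972 has 29 days (1972 is a leap year): 343 − 29 = 314 left.
March 1972 has 31 days: 314 − 31 = 283 left.
April 1972 has 30 days: 283 − 30 = 253 left.
May 1972 has 31 days: 253 − 31 = 222 left.
June 1972 has 30 days: 222 − 30 = 192 left.
July 1972 has 31 days: 192 − 31 = 161 left.
August 1972 has 31 days: 161 − 31 = 130 left.
September 1972 has 30 days: 130 − 30 = 100 left.
October 1972 has 31 days: 100 − 31 = 69 left.
November 1972 has 30 days: 69 − 30 = 39 left.
December 1972 has 31 days: 39 − 31 = 8 left.
8 days into January 1973 → January 8, 1973.

January 8, 1973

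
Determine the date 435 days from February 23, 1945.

May 4, 1946

Counting forward 435 days from February 23, 1945.
February has 28 days, so 28 − 23 = 5 days remain after February 23, 1945; 435 − 5 = 430 left.
March 1945 has 31 days: 430 − 31 = 399 left.
April 1945 has 30 days: 399 − 30 = 369 left.
May 1945 has 31 days: 369 − 31 = 338 left.
June 1945 has 30 days: 338 − 30 = 308 left.
July 1945 has 31 days: 308 − 31 = 277 left.
August 1945 has 31 days: 277 − 31 = 246 left.
September 1945 has 30 days: 246 − 30 = 216 left.
October 1945 has 31 days: 216 − 31 = 185 left.
November 1945 has 30 days: 185 − 30 = 155 left.
December 1945 has 31 days: 155 − 31 = 124 left.
January 1946 has 31 days: 124 − 31 = 93 left.
February 1946 has 28 days (1946 is not a leap year): 93 − 28 = 65 left.
March 1946 has 31 days: 65 − 31 = 34 left.
April 1946 has 30 days: 34 − 30 = 4 left.
4 days into May 1946 → May 4, 1946.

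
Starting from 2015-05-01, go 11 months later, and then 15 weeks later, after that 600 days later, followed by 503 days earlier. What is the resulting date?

October 20, 2016

Counting forward 11 months from May 1, 2015:
month 5 + 11 = 16, which is month 4 of year 2016 → April 2016.
Day 1 is valid in April, giving April 1, 2016.
Advancing 15 weeks (= 105 days) from April 1, 2016:
April has 30 days, so 30 − 1 = 29 days remain after April 1, 2016; 105 − 29 = 76 left.
May 2016 has 31 days: 76 − 31 = 45 left.
June 2016 has 30 days: 45 − 30 = 15 left.
15 days into July 2016 → July 15, 2016.
Adding 600 days from July 15, 2016:
July has 31 days, so 31 − 15 = 16 days remain after July 15, 2016; 600 − 16 = 584 left.
August 2016 has 31 days: 584 − 31 = 553 left.
September 2016 has 30 days: 553 − 30 = 523 left.
October 2016 has 31 days: 523 − 31 = 492 left.
November 2016 has 30 days: 492 − 30 = 462 left.
December 2016 has 31 days: 462 − 31 = 431 left.
January 2017 has 31 days: 431 − 31 = 400 left.
February 2017 has 28 days (2017 is not a leap year): 400 − 28 = 372 left.
March 2017 has 31 days: 372 − 31 = 341 left.
April 2017 has 30 days: 341 − 30 = 311 left.
May 2017 has 31 days: 311 − 31 = 280 left.
June 2017 has 30 days: 280 − 30 = 250 left.
July 2017 has 31 days: 250 − 31 = 219 left.
August 2017 has 31 days: 219 − 31 = 188 left.
September 2017 has 30 days: 188 − 30 = 158 left.
October 2017 has 31 days: 158 − 31 = 127 left.
November 2017 has 30 days: 127 − 30 = 97 left.
December 2017 has 31 days: 97 − 31 = 66 left.
January 2018 has 31 days: 66 − 31 = 35 left.
February 2018 has 28 days (2018 is not a leap year): 35 − 28 = 7 left.
7 days into March 2018 → March 7, 2018.
Going back 503 days from March 7, 2018:
Going back 7 days from March 7, 2018 reaches the end of the previous month; 503 − 7 = 496 left.
February 2018 has 28 days (2018 is not a leap year): 496 − 28 = 468 left.
January 2018 has 31 days: 468 − 31 = 437 left.
December 2017 has 31 days: 437 − 31 = 406 left.
November 2017 has 30 days: 406 − 30 = 376 left.
October 2017 has 31 days: 376 − 31 = 345 left.
September 2017 has 30 days: 345 − 30 = 315 left.
August 2017 has 31 days: 315 − 31 = 284 left.
July 2017 has 31 days: 284 − 31 = 253 left.
June 2017 has 30 days: 253 − 30 = 223 left.
May 2017 has 31 days: 223 − 31 = 192 left.
April 2017 has 30 days: 192 − 30 = 162 left.
March 2017 has 31 days: 162 − 31 = 131 left.
February 2017 has 28 days (2017 is not a leap year): 131 − 28 = 103 left.
January 2017 has 31 days: 103 − 31 = 72 left.
December 2016 has 31 days: 72 − 31 = 41 left.
November 2016 has 30 days: 41 − 30 = 11 left.
October 2016 has 31 days; 31 − 11 = 20 → October 20, 2016.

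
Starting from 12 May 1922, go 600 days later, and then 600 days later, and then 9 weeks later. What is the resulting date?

October 26, 1925

Advancing 600 days from May 12, 1922:
May has 31 days, so 31 − 12 = 19 days remain after May 12, 1922; 600 − 19 = 581 left.
June 1922 has 30 days: 581 − 30 = 551 left.
July 1922 has 31 days: 551 − 31 = 520 left.
August 1922 has 31 days: 520 − 31 = 489 left.
September 1922 has 30 days: 489 − 30 = 459 left.
October 1922 has 31 days: 459 − 31 = 428 left.
November 1922 has 30 days: 428 − 30 = 398 left.
December 1922 has 31 days: 398 − 31 = 367 left.
January 1923 has 31 days: 367 − 31 = 336 left.
February 1923 has 28 days (1923 is not a leap year): 336 − 28 = 308 left.
March 1923 has 31 days: 308 − 31 = 277 left.
April 1923 has 30 days: 277 − 30 = 247 left.
May 1923 has 31 days: 247 − 31 = 216 left.
June 1923 has 30 days: 216 − 30 = 186 left.
July 1923 has 31 days: 186 − 31 = 155 left.
August 1923 has 31 days: 155 − 31 = 124 left.
September 1923 has 30 days: 124 − 30 = 94 left.
October 1923 has 31 days: 94 − 31 = 63 left.
November 1923 has 30 days: 63 − 30 = 33 left.
December 1923 has 31 days: 33 − 31 = 2 left.
2 days into January 1924 → January 2, 1924.
Counting forward 600 days from January 2, 1924:
January has 31 days, so 31 − 2 = 29 days remain after January 2, 1924; 600 − 29 = 571 left.
February 1924 has 29 days (1924 is a leap year): 571 − 29 = 542 left.
March 1924 has 31 days: 542 − 31 = 511 left.
April 1924 has 30 days: 511 − 30 = 481 left.
May 1924 has 31 days: 481 − 31 = 450 left.
June 1924 has 30 days: 450 − 30 = 420 left.
July 1924 has 31 days: 420 − 31 = 389 left.
August 1924 has 31 days: 389 − 31 = 358 left.
September 1924 has 30 days: 358 − 30 = 328 left.
October 1924 has 31 days: 328 − 31 = 297 left.
November 1924 has 30 days: 297 − 30 = 267 left.
December 1924 has 31 days: 267 − 31 = 236 left.
January 1925 has 31 days: 236 − 31 = 205 left.
February 1925 has 28 days (1925 is not a leap year): 205 − 28 = 177 left.
March 1925 has 31 days: 177 − 31 = 146 left.
April 1925 has 30 days: 146 − 30 = 116 left.
May 1925 has 31 days: 116 − 31 = 85 left.
June 1925 has 30 days: 85 − 30 = 55 left.
July 1925 has 31 days: 55 − 31 = 24 left.
24 days into August 1925 → August 24, 1925.
Advancing 9 weeks (= 63 days) from August 24, 1925:
August has 31 days, so 31 − 24 = 7 days remain after August 24, 1925; 63 − 7 = 56 left.
September 1925 has 30 days: 56 − 30 = 26 left.
26 days into October 1925 → October 26, 1925.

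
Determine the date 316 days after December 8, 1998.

Adding 316 days from December 8, 1998.
December has 31 days, so 31 − 8 = 23 days remain after December 8, 1998; 316 − 23 = 293 left.
January 1999 has 31 days: 293 − 31 = 262 left.
February 1999 has 28 days (1999 is not a leap year): 262 − 28 = 234 left.
March 1999 has 31 days: 234 − 31 = 203 left.
April 1999 has 30 days: 203 − 30 = 173 left.
May 1999 has 31 days: 173 − 31 = 142 left.
June 1999 has 30 days: 142 − 30 = 112 left.
July 1999 has 31 days: 112 − 31 = 81 left.
August 1999 has 31 days: 81 − 31 = 50 left.
September 1999 has 30 days: 50 − 30 = 20 left.
20 days into October 1999 → October 20, 1999.

October 20, 1999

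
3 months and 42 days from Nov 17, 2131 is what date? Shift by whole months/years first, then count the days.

March 30, 2132

Counting forward 3 months and 42 days from November 17, 2131: first the month/year part, then the days.
month 11 + 3 = 14, which is month 2 of year 2132 → February 2132.
Day 17 is valid in February, giving February 17, 2132.
Now add 42 days from February 17, 2132.
February has 29 days, so 29 − 17 = 12 days remain after February 17, 2132; 42 − 12 = 30 left.
30 days into March 2132 → March 30, 2132.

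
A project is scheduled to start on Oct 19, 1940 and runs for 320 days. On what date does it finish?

Counting forward 320 days from October 19, 1940.
October has 31 days, so 31 − 19 = 12 days remain after October 19, 1940; 320 − 12 = 308 left.
November 1940 has 30 days: 308 − 30 = 278 left.
December 1940 has 31 days: 278 − 31 = 247 left.
January 1941 has 31 days: 247 − 31 = 216 left.
February 1941 has 28 days (1941 is not a leap year): 216 − 28 = 188 left.
March 1941 has 31 days: 188 − 31 = 157 left.
April 1941 has 30 days: 157 − 30 = 127 left.
May 1941 has 31 days: 127 − 31 = 96 left.
June 1941 has 30 days: 96 − 30 = 66 left.
July 1941 has 31 days: 66 − 31 = 35 left.
August 1941 has 31 days: 35 − 31 = 4 left.
4 days into September 1941 → September 4, 1941.

September 4, 1941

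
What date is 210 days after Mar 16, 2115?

Adding 210 days from March 16, 2115.
March has 31 days, so 31 − 16 = 15 days remain after March 16, 2115; 210 − 15 = 195 left.
April 2115 has 30 days: 195 − 30 = 165 left.
May 2115 has 31 days: 165 − 31 = 134 left.
June 2115 has 30 days: 134 − 30 = 104 left.
July 2115 has 31 days: 104 − 31 = 73 left.
August 2115 has 31 days: 73 − 31 = 42 left.
September 2115 has 30 days: 42 − 30 = 12 left.
12 days into October 2115 → October 12, 2115.

October 12, 2115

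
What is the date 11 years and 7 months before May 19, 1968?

October 19, 1956

Subtracting 11 years and 7 months from May 19, 1968.
-11 years → 1957; month 5 − 7 = -2, which is month 10 of year 1956 → October 1956.
Day 19 is valid in October, giving October 19, 1956.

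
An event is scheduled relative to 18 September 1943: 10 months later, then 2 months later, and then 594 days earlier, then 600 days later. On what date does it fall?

September 24, 1944

Counting forward 10 months from September 18, 1943:
month 9 + 10 = 19, which is month 7 of year 1944 → July 1944.
Day 18 is valid in July, giving July 18, 1944.
Counting forward 2 months from July 18, 1944:
month 7 + 2 = 9 → September 1944.
Day 18 is valid in September, giving September 18, 1944.
Counting back 594 days from September 18, 1944:
Going back 18 days from September 18, 1944 reaches the end of the previous month; 594 − 18 = 576 left.
August 1944 has 31 days: 576 − 31 = 545 left.
July 1944 has 31 days: 545 − 31 = 514 left.
June 1944 has 30 days: 514 − 30 = 484 left.
May 1944 has 31 days: 484 − 31 = 453 left.
April 1944 has 30 days: 453 − 30 = 423 left.
March 1944 has 31 days: 423 − 31 = 392 left.
February 1944 has 29 days (1944 is a leap year): 392 − 29 = 363 left.
January 1944 has 31 days: 363 − 31 = 332 left.
December 1943 has 31 days: 332 − 31 = 301 left.
November 1943 has 30 days: 301 − 30 = 271 left.
October 1943 has 31 days: 271 − 31 = 240 left.
September 1943 has 30 days: 240 − 30 = 210 left.
August 1943 has 31 days: 210 − 31 = 179 left.
July 1943 has 31 days: 179 − 31 = 148 left.
June 1943 has 30 days: 148 − 30 = 118 left.
May 1943 has 31 days: 118 − 31 = 87 left.
April 1943 has 30 days: 87 − 30 = 57 left.
March 1943 has 31 days: 57 − 31 = 26 left.
February 1943 has 28 days; 28 − 26 = 2 → February 2, 1943.
Advancing 600 days from February 2, 1943:
February has 28 days, so 28 − 2 = 26 days remain after February 2, 1943; 600 − 26 = 574 left.
March 1943 has 31 days: 574 − 31 = 543 left.
April 1943 has 30 days: 543 − 30 = 513 left.
May 1943 has 31 days: 513 − 31 = 482 left.
June 1943 has 30 days: 482 − 30 = 452 left.
July 1943 has 31 days: 452 − 31 = 421 left.
August 1943 has 31 days: 421 − 31 = 390 left.
September 1943 has 30 days: 390 − 30 = 360 left.
October 1943 has 31 days: 360 − 31 = 329 left.
November 1943 has 30 days: 329 − 30 = 299 left.
December 1943 has 31 days: 299 − 31 = 268 left.
January 1944 has 31 days: 268 − 31 = 237 left.
February 1944 has 29 days (1944 is a leap year): 237 − 29 = 208 left.
March 1944 has 31 days: 208 − 31 = 177 left.
April 1944 has 30 days: 177 − 30 = 147 left.
May 1944 has 31 days: 147 − 31 = 116 left.
June 1944 has 30 days: 116 − 30 = 86 left.
July 1944 has 31 days: 86 − 31 = 55 left.
August 1944 has 31 days: 55 − 31 = 24 left.
24 days into September 1944 → September 24, 1944.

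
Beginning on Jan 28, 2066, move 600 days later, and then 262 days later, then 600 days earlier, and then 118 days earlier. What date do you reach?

June 21, 2066

Advancing 600 days from January 28, 2066:
January has 31 days, so 31 − 28 = 3 days remain after January 28, 2066; 600 − 3 = 597 left.
February 2066 has 28 days (2066 is not a leap year): 597 − 28 = 569 left.
March 2066 has 31 days: 569 − 31 = 538 left.
April 2066 has 30 days: 538 − 30 = 508 left.
May 2066 has 31 days: 508 − 31 = 477 left.
June 2066 has 30 days: 477 − 30 = 447 left.
July 2066 has 31 days: 447 − 31 = 416 left.
August 2066 has 31 days: 416 − 31 = 385 left.
September 2066 has 30 days: 385 − 30 = 355 left.
October 2066 has 31 days: 355 − 31 = 324 left.
November 2066 has 30 days: 324 − 30 = 294 left.
December 2066 has 31 days: 294 − 31 = 263 left.
January 2067 has 31 days: 263 − 31 = 232 left.
February 2067 has 28 days (2067 is not a leap year): 232 − 28 = 204 left.
March 2067 has 31 days: 204 − 31 = 173 left.
April 2067 has 30 days: 173 − 30 = 143 left.
May 2067 has 31 days: 143 − 31 = 112 left.
June 2067 has 30 days: 112 − 30 = 82 left.
July 2067 has 31 days: 82 − 31 = 51 left.
August 2067 has 31 days: 51 − 31 = 20 left.
20 days into September 2067 → September 20, 2067.
Advancing 262 days from September 20, 2067:
September has 30 days, so 30 − 20 = 10 days remain after September 20, 2067; 262 − 10 = 252 left.
October 2067 has 31 days: 252 − 31 = 221 left.
November 2067 has 30 days: 221 − 30 = 191 left.
December 2067 has 31 days: 191 − 31 = 160 left.
January 2068 has 31 days: 160 − 31 = 129 left.
February 2068 has 29 days (2068 is a leap year): 129 − 29 = 100 left.
March 2068 has 31 days: 100 − 31 = 69 left.
April 2068 has 30 days: 69 − 30 = 39 left.
May 2068 has 31 days: 39 − 31 = 8 left.
8 days into June 2068 → June 8, 2068.
Going back 600 days from June 8, 2068:
Going back 8 days from June 8, 2068 reaches the end of the previous month; 600 − 8 = 592 left.
May 2068 has 31 days: 592 − 31 = 561 left.
April 2068 has 30 days: 561 − 30 = 531 left.
March 2068 has 31 days: 531 − 31 = 500 left.
February 2068 has 29 days (2068 is a leap year): 500 − 29 = 471 left.
January 2068 has 31 days: 471 − 31 = 440 left.
December 2067 has 31 days: 440 − 31 = 409 left.
November 2067 has 30 days: 409 − 30 = 379 left.
October 2067 has 31 days: 379 − 31 = 348 left.
September 2067 has 30 days: 348 − 30 = 318 left.
August 2067 has 31 days: 318 − 31 = 287 left.
July 2067 has 31 days: 287 − 31 = 256 left.
June 2067 has 30 days: 256 − 30 = 226 left.
May 2067 has 31 days: 226 − 31 = 195 left.
April 2067 has 30 days: 195 − 30 = 165 left.
March 2067 has 31 days: 165 − 31 = 134 left.
February 2067 has 28 days (2067 is not a leap year): 134 − 28 = 106 left.
January 2067 has 31 days: 106 − 31 = 75 left.
December 2066 has 31 days: 75 − 31 = 44 left.
November 2066 has 30 days: 44 − 30 = 14 left.
October 2066 has 31 days; 31 − 14 = 17 → October 17, 2066.
Counting back 118 days from October 17, 2066:
Going back 17 days from October 17, 2066 reaches the end of the previous month; 118 − 17 = 101 left.
September 2066 has 30 days: 101 − 30 = 71 left.
August 2066 has 31 days: 71 − 31 = 40 left.
July 2066 has 31 days: 40 − 31 = 9 left.
June 2066 has 30 days; 30 − 9 = 21 → June 21, 2066.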